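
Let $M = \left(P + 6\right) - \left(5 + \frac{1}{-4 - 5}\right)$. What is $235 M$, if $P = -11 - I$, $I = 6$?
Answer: $- \frac{33605}{9} \approx -3733.9$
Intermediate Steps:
$P = -17$ ($P = -11 - 6 = -17$)
$M = - \frac{143}{9}$ ($M = \left(-17 + 6\right) - \left(5 + \frac{1}{-4 - 5}\right) = -11 - \left(5 + \frac{1}{-9}\right) = -11 - \left(5 - \frac{1}{9}\right) = -11 - \frac{44}{9} = - \frac{143}{9} \approx -15.889$)
$235 M = 235 \left(- \frac{143}{9}\right) = - \frac{33605}{9}$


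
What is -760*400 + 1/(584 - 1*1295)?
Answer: -216144001/711 ≈ -3.0400e+5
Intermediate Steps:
-760*400 + 1/(584 - 1*1295) = -304000 + 1/(584 - 1295) = -304000 + 1/(-711) = -304000 - 1/711 = -216144001/711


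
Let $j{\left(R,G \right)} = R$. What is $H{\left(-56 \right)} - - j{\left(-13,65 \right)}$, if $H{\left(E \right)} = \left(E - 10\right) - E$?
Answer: $-23$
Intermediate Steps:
$H{\left(E \right)} = -10$ ($H{\left(E \right)} = \left(-10 + E\right) - E = -10$)
$H{\left(-56 \right)} - - j{\left(-13,65 \right)} = -10 - \left(-1\right) \left(-13\right) = -10 - 13 = -23$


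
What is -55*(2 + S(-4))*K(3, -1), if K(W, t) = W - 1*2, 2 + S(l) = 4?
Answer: -220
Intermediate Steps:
S(l) = 2 (S(l) = -2 + 4 = 2)
K(W, t) = -2 + W (K(W, t) = W - 2 = -2 + W)
-55*(2 + S(-4))*K(3, -1) = -55*(2 + 2)*(-2 + 3) = -220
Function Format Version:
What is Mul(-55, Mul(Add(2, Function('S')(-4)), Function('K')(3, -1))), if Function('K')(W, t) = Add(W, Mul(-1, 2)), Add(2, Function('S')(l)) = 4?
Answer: -220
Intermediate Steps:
Function('S')(l) = 2 (Function('S')(l) = Add(-2, 4) = 2)
Function('K')(W, t) = Add(-2, W) (Function('K')(W, t) = Add(W, -2) = Add(-2, W))
Mul(-55, Mul(Add(2, Function('S')(-4)), Function('K')(3, -1))) = Mul(-55, Mul(Add(2, 2), Add(-2, 3))) = Mul(-55, Mul(4, 1)) = Mul(-55, 4) = -220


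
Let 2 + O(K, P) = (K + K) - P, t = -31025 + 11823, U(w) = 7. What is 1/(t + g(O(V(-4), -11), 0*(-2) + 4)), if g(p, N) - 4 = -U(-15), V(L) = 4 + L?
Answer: -1/19205 ≈ -5.2070e-5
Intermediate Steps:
t = -19202
O(K, P) = -2 - P + 2*K (O(K, P) = -2 + ((K + K) - P) = -2 + (2*K - P) = -2 + (-P + 2*K) = -2 - P + 2*K)
g(p, N) = -3 (g(p, N) = 4 - 1*7 = 4 - 7 = -3)
1/(t + g(O(V(-4), -11), 0*(-2) + 4)) = 1/(-19202 - 3) = 1/(-19205) = -1/19205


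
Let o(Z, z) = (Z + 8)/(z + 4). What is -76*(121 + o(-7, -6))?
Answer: -9158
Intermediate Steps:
o(Z, z) = (8 + Z)/(4 + z)
-76*(121 + o(-7, -6)) = -76*(121 + (8 - 7)/(4 - 6)) = -76*(121 + 1/(-2)) = -76*(121 - ½*1) = -76*(121 - ½) = -76*241/2 = -9158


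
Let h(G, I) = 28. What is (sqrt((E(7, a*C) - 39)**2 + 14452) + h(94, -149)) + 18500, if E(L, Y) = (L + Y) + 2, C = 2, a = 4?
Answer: 18528 + 2*sqrt(3734) ≈ 18650.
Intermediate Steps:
E(L, Y) = 2 + L + Y
(sqrt((E(7, a*C) - 39)**2 + 14452) + h(94, -149)) + 18500 = (sqrt(((2 + 7 + 4*2) - 39)**2 + 14452) + 28) + 18500 = (sqrt(((2 + 7 + 8) - 39)**2 + 14452) + 28) + 18500 = (sqrt((17 - 39)**2 + 14452) + 28) + 18500 = (sqrt((-22)**2 + 14452) + 28) + 18500 = (sqrt(484 + 14452) + 28) + 18500 = (sqrt(14936) + 28) + 18500 = (2*sqrt(3734) + 28) + 18500 = (28 + 2*sqrt(3734)) + 18500 = 18528 + 2*sqrt(3734)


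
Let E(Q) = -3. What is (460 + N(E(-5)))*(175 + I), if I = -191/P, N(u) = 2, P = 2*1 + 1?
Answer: 51436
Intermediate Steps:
P = 3 (P = 2 + 1 = 3)
I = -191/3 ≈ -63.667
(460 + N(E(-5)))*(175 + I) = (460 + 2)*(175 - 191/3) = 462*(334/3) = 51436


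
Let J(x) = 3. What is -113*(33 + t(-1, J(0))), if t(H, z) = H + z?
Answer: -3955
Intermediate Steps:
-113*(33 + t(-1, J(0))) = -113*(33 + (-1 + 3)) = -113*(33 + 2) = -113*35 = -3955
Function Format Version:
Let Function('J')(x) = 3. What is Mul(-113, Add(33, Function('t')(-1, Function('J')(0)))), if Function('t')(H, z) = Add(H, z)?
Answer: -3955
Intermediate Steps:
Mul(-113, Add(33, Function('t')(-1, Function('J')(0)))) = Mul(-113, Add(33, Add(-1, 3))) = Mul(-113, Add(33, 2)) = Mul(-113, 35) = -3955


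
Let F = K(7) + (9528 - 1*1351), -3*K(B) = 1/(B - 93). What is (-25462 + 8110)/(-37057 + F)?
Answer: 4476816/7451039 ≈ 0.60083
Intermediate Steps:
K(B) = -1/(3*(-93 + B)) (K(B) = -1/(3*(B - 93)) = -1/(3*(-93 + B)))
F = 2109667/258 (F = -1/(-279 + 3*7) + (9528 - 1*1351) = -1/(-279 + 21) + (9528 - 1351) = -1/(-258) + 8177 = -1*(-1/258) + 8177 = 1/258 + 8177 = 2109667/258 ≈ 8177.0)
(-25462 + 8110)/(-37057 + F) = (-25462 + 8110)/(-37057 + 2109667/258) = -17352/(-7451039/258) = -17352*(-258/7451039) = 4476816/7451039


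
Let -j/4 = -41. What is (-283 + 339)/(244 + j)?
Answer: 7/51 ≈ 0.13725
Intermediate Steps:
j = 164 (j = -4*(-41) = 164)
(-283 + 339)/(244 + j) = (-283 + 339)/(244 + 164) = 56/408 = 56*(1/408) = 7/51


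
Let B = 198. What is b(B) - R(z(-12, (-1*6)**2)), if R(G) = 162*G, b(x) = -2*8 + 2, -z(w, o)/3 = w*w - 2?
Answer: 68998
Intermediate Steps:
z(w, o) = 6 - 3*w**2 (z(w, o) = -3*(w*w - 2) = -3*(w**2 - 2) = -3*(-2 + w**2) = 6 - 3*w**2)
b(x) = -14 (b(x) = -16 + 2 = -14)
b(B) - R(z(-12, (-1*6)**2)) = -14 - 162*(6 - 3*(-12)**2) = -14 - 162*(6 - 3*144) = -14 - 162*(6 - 432) = -14 - 162*(-426) = -14 - 1*(-69012) = -14 + 69012 = 68998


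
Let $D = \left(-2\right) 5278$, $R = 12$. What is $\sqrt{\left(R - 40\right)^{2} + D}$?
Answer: $2 i \sqrt{2443} \approx 98.853 i$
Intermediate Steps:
$D = -10556$
$\sqrt{\left(R - 40\right)^{2} + D} = \sqrt{\left(12 - 40\right)^{2} - 10556} = \sqrt{\left(-28\right)^{2} - 10556} = \sqrt{784 - 10556} = \sqrt{-9772} = 2 i \sqrt{2443}$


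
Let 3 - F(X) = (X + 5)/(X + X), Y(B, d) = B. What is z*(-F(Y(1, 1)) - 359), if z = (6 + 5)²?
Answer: -43439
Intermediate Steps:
F(X) = 3 - (5 + X)/(2*X) (F(X) = 3 - (X + 5)/(X + X) = 3 - (5 + X)/(2*X))
z = 121 (z = 11² = 121)
z*(-F(Y(1, 1)) - 359) = 121*(-5*(-1 + 1)/(2*1) - 359) = 121*(-5*0/2 - 359) = 121*(-1*0 - 359) = 121*(0 - 359) = 121*(-359) = -43439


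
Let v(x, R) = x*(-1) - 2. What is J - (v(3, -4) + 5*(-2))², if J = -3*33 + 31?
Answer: -293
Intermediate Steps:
J = -68 (J = -99 + 31 = -68)
v(x, R) = -2 - x (v(x, R) = -x - 2 = -2 - x)
J - (v(3, -4) + 5*(-2))² = -68 - ((-2 - 1*3) + 5*(-2))² = -68 - ((-2 - 3) - 10)² = -68 - (-5 - 10)² = -68 - 1*(-15)² = -68 - 1*225 = -68 - 225 = -293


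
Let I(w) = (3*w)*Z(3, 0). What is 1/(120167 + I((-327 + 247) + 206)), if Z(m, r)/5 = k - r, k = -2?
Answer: 1/116387 ≈ 8.5920e-6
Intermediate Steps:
Z(m, r) = -10 - 5*r (Z(m, r) = 5*(-2 - r) = -10 - 5*r)
I(w) = -30*w (I(w) = (3*w)*(-10 - 5*0) = (3*w)*(-10 + 0) = (3*w)*(-10) = -30*w)
1/(120167 + I((-327 + 247) + 206)) = 1/(120167 - 30*((-327 + 247) + 206)) = 1/(120167 - 30*(-80 + 206)) = 1/(120167 - 30*126) = 1/(120167 - 3780) = 1/116387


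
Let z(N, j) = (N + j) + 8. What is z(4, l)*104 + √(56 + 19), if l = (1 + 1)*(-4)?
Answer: 416 + 5*√3 ≈ 424.66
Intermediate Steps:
l = -8 (l = 2*(-4) = -8)
z(N, j) = 8 + N + j
z(4, l)*104 + √(56 + 19) = (8 + 4 - 8)*104 + √(56 + 19) = 4*104 + √75 = 416 + 5*√3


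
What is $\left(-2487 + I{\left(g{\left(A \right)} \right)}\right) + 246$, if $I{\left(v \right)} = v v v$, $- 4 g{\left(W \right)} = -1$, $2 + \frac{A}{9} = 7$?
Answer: $- \frac{143423}{64} \approx -2241.0$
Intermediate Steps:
$A = 45$ ($A = -18 + 9 \cdot 7 = -18 + 63 = 45$)
$g{\left(W \right)} = \frac{1}{4}$ ($g{\left(W \right)} = \left(- \frac{1}{4}\right) \left(-1\right) = \frac{1}{4}$)
$I{\left(v \right)} = v^{3}$ ($I{\left(v \right)} = v^{2} v = v^{3}$)
$\left(-2487 + I{\left(g{\left(A \right)} \right)}\right) + 246 = \left(-2487 + \left(\frac{1}{4}\right)^{3}\right) + 246 = \left(-2487 + \frac{1}{64}\right) + 246 = - \frac{159167}{64} + 246 = - \frac{143423}{64}$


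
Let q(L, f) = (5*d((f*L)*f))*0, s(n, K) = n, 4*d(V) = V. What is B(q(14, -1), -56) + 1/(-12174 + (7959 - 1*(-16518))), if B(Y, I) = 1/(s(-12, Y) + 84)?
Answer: 1375/98424 ≈ 0.013970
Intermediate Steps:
d(V) = V/4
q(L, f) = 0 (q(L, f) = (5*(((f*L)*f)/4))*0 = (5*(((L*f)*f)/4))*0 = (5*((L*f²)/4))*0 = (5*(L*f²/4))*0 = (5*L*f²/4)*0 = 0)
B(Y, I) = 1/72 (B(Y, I) = 1/(-12 + 84) = 1/72)
B(q(14, -1), -56) + 1/(-12174 + (7959 - 1*(-16518))) = 1/72 + 1/(-12174 + (7959 - 1*(-16518))) = 1/72 + 1/(-12174 + (7959 + 16518)) = 1/72 + 1/(-12174 + 24477) = 1/72 + 1/12303 = 1375/98424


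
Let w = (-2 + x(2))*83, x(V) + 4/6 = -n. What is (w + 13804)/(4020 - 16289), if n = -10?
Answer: -43238/36807 ≈ -1.1747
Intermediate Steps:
x(V) = 28/3 (x(V) = -2/3 - 1*(-10) = -2/3 + 10 = 28/3)
w = 1826/3 (w = (-2 + 28/3)*83 = (22/3)*83 = 1826/3 ≈ 608.67)
(w + 13804)/(4020 - 16289) = (1826/3 + 13804)/(4020 - 16289) = (43238/3)/(-12269) = (43238/3)*(-1/12269) = -43238/36807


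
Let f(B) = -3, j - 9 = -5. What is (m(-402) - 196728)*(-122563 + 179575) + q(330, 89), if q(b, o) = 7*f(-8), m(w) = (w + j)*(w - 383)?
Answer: 6596402403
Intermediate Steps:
j = 4 (j = 9 - 5 = 4)
m(w) = (-383 + w)*(4 + w) (m(w) = (w + 4)*(w - 383) = (4 + w)*(-383 + w) = (-383 + w)*(4 + w))
q(b, o) = -21 (q(b, o) = 7*(-3) = -21)
(m(-402) - 196728)*(-122563 + 179575) + q(330, 89) = ((-1532 + (-402)² - 379*(-402)) - 196728)*(-122563 + 179575) - 21 = ((-1532 + 161604 + 152358) - 196728)*57012 - 21 = (312430 - 196728)*57012 - 21 = 115702*57012 - 21 = 6596402424 - 21 = 6596402403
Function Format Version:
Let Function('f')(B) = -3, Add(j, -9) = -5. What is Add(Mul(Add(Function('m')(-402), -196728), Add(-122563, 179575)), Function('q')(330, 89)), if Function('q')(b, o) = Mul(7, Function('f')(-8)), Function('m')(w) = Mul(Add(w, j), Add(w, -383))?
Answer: 6596402403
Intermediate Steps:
j = 4 (j = Add(9, -5) = 4)
Function('m')(w) = Mul(Add(-383, w), Add(4, w)) (Function('m')(w) = Mul(Add(w, 4), Add(w, -383)) = Mul(Add(4, w), Add(-383, w)) = Mul(Add(-383, w), Add(4, w)))
Function('q')(b, o) = -21 (Function('q')(b, o) = Mul(7, -3) = -21)
Add(Mul(Add(Function('m')(-402), -196728), Add(-122563, 179575)), Function('q')(330, 89)) = Add(Mul(Add(Add(-1532, Pow(-402, 2), Mul(-379, -402)), -196728), Add(-122563, 179575)), -21) = Add(Mul(Add(Add(-1532, 161604, 152358), -196728), 57012), -21) = Add(Mul(Add(312430, -196728), 57012), -21) = Add(Mul(115702, 57012), -21) = Add(6596402424, -21) = 6596402403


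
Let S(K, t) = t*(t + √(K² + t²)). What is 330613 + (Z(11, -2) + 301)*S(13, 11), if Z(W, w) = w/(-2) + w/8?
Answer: 1468499/4 + 13277*√290/4 ≈ 4.2365e+5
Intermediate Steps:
Z(W, w) = -3*w/8 (Z(W, w) = w*(-½) + w*(⅛) = -w/2 + w/8 = -3*w/8)
330613 + (Z(11, -2) + 301)*S(13, 11) = 330613 + (-3/8*(-2) + 301)*(11*(11 + √(13² + 11²))) = 330613 + (¾ + 301)*(11*(11 + √(169 + 121))) = 330613 + 1207*(11*(11 + √290))/4 = 330613 + 1207*(121 + 11*√290)/4 = 330613 + (146047/4 + 13277*√290/4) = 1468499/4 + 13277*√290/4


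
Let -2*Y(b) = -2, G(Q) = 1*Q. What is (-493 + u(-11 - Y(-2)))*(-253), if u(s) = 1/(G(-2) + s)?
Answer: 1746459/14 ≈ 1.2475e+5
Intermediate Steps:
G(Q) = Q
Y(b) = 1 (Y(b) = -1/2*(-2) = 1)
u(s) = 1/(-2 + s)
(-493 + u(-11 - Y(-2)))*(-253) = (-493 + 1/(-2 + (-11 - 1*1)))*(-253) = (-493 + 1/(-2 + (-11 - 1)))*(-253) = (-493 + 1/(-2 - 12))*(-253) = (-493 + 1/(-14))*(-253) = (-493 - 1/14)*(-253) = -6903/14*(-253) = 1746459/14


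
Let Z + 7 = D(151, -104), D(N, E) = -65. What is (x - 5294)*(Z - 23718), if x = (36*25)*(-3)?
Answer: 190177260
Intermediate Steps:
Z = -72 (Z = -7 - 65 = -72)
x = -2700 (x = 900*(-3) = -2700)
(x - 5294)*(Z - 23718) = (-2700 - 5294)*(-72 - 23718) = -7994*(-23790) = 190177260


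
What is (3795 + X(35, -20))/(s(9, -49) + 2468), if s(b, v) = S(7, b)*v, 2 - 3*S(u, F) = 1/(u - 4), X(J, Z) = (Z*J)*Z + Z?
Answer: 159975/21967 ≈ 7.2825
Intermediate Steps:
X(J, Z) = Z + J*Z**2 (X(J, Z) = (J*Z)*Z + Z = J*Z**2 + Z = Z + J*Z**2)
S(u, F) = 2/3 - 1/(3*(-4 + u)) (S(u, F) = 2/3 - 1/(3*(u - 4)) = 2/3 - 1/(3*(-4 + u)))
s(b, v) = 5*v/9 (s(b, v) = ((-9 + 2*7)/(3*(-4 + 7)))*v = ((1/3)*(-9 + 14)/3)*v = ((1/3)*(1/3)*5)*v = 5*v/9)
(3795 + X(35, -20))/(s(9, -49) + 2468) = (3795 - 20*(1 + 35*(-20)))/((5/9)*(-49) + 2468) = (3795 - 20*(1 - 700))/(-245/9 + 2468) = (3795 - 20*(-699))/(21967/9) = (3795 + 13980)*(9/21967) = 17775*(9/21967) = 159975/21967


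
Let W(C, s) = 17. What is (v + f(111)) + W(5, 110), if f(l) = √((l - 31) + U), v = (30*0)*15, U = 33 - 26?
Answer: 17 + √87 ≈ 26.327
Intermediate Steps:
U = 7
v = 0 (v = 0*15 = 0)
f(l) = √(-24 + l) (f(l) = √((l - 31) + 7) = √((-31 + l) + 7) = √(-24 + l))
(v + f(111)) + W(5, 110) = (0 + √(-24 + 111)) + 17 = (0 + √87) + 17 = √87 + 17 = 17 + √87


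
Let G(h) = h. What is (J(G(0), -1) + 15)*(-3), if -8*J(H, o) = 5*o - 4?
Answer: -387/8 ≈ -48.375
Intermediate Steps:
J(H, o) = 1/2 - 5*o/8 (J(H, o) = -(5*o - 4)/8 = -(-4 + 5*o)/8 = 1/2 - 5*o/8)
(J(G(0), -1) + 15)*(-3) = ((1/2 - 5/8*(-1)) + 15)*(-3) = ((1/2 + 5/8) + 15)*(-3) = (9/8 + 15)*(-3) = (129/8)*(-3) = -387/8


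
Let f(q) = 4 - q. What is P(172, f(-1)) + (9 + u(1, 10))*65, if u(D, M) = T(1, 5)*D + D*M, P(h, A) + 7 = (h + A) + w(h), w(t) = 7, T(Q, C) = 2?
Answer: 1542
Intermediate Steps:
P(h, A) = A + h (P(h, A) = -7 + ((h + A) + 7) = -7 + ((A + h) + 7) = -7 + (7 + A + h) = A + h)
u(D, M) = 2*D + D*M
P(172, f(-1)) + (9 + u(1, 10))*65 = ((4 - 1*(-1)) + 172) + (9 + 1*(2 + 10))*65 = ((4 + 1) + 172) + (9 + 1*12)*65 = (5 + 172) + (9 + 12)*65 = 177 + 21*65 = 177 + 1365 = 1542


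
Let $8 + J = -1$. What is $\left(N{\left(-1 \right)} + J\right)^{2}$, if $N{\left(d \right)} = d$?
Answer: $100$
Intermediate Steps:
$J = -9$ ($J = -8 - 1 = -9$)
$\left(N{\left(-1 \right)} + J\right)^{2} = \left(-1 - 9\right)^{2} = \left(-10\right)^{2} = 100$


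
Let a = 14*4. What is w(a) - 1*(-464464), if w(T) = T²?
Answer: 467600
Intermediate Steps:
a = 56
w(a) - 1*(-464464) = 56² - 1*(-464464) = 3136 + 464464 = 467600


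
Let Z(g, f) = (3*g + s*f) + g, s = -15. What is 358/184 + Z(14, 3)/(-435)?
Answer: 76853/40020 ≈ 1.9204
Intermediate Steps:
Z(g, f) = -15*f + 4*g (Z(g, f) = (3*g - 15*f) + g = (-15*f + 3*g) + g = -15*f + 4*g)
358/184 + Z(14, 3)/(-435) = 358/184 + (-15*3 + 4*14)/(-435) = 358*(1/184) + (-45 + 56)*(-1/435) = 179/92 + 11*(-1/435) = 179/92 - 11/435 = 76853/40020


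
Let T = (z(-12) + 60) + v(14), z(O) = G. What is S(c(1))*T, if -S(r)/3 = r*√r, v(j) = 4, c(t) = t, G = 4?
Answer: -204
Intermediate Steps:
z(O) = 4
T = 68 (T = (4 + 60) + 4 = 64 + 4 = 68)
S(r) = -3*r^(3/2) (S(r) = -3*r*√r = -3*r^(3/2))
S(c(1))*T = -3*1^(3/2)*68 = -3*1*68 = -3*68 = -204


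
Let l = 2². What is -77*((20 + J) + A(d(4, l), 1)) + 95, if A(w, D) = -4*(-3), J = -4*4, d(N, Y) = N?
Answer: -1137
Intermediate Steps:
l = 4
J = -16
A(w, D) = 12
-77*((20 + J) + A(d(4, l), 1)) + 95 = -77*((20 - 16) + 12) + 95 = -77*(4 + 12) + 95 = -77*16 + 95 = -1232 + 95 = -1137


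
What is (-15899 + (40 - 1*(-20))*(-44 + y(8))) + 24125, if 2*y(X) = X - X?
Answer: 5586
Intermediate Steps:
y(X) = 0 (y(X) = (X - X)/2 = (½)*0 = 0)
(-15899 + (40 - 1*(-20))*(-44 + y(8))) + 24125 = (-15899 + (40 - 1*(-20))*(-44 + 0)) + 24125 = (-15899 + (40 + 20)*(-44)) + 24125 = (-15899 + 60*(-44)) + 24125 = (-15899 - 2640) + 24125 = -18539 + 24125 = 5586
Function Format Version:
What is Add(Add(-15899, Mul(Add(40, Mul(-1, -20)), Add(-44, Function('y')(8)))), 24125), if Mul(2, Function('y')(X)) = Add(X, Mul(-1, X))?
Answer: 5586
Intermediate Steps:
Function('y')(X) = 0 (Function('y')(X) = Mul(Rational(1, 2), Add(X, Mul(-1, X))) = Mul(Rational(1, 2), 0) = 0)
Add(Add(-15899, Mul(Add(40, Mul(-1, -20)), Add(-44, Function('y')(8)))), 24125) = Add(Add(-15899, Mul(Add(40, Mul(-1, -20)), Add(-44, 0))), 24125) = Add(Add(-15899, Mul(Add(40, 20), -44)), 24125) = Add(Add(-15899, Mul(60, -44)), 24125) = Add(Add(-15899, -2640), 24125) = Add(-18539, 24125) = 5586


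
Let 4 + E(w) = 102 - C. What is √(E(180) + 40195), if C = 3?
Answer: √40290 ≈ 200.72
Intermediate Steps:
E(w) = 95 (E(w) = -4 + (102 - 1*3) = -4 + (102 - 3) = -4 + 99 = 95)
√(E(180) + 40195) = √(95 + 40195) = √40290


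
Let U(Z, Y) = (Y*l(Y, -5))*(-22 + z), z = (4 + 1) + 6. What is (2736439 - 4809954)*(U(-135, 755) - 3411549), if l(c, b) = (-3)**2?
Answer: 7228882903410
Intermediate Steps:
l(c, b) = 9
z = 11 (z = 5 + 6 = 11)
U(Z, Y) = -99*Y (U(Z, Y) = (Y*9)*(-22 + 11) = (9*Y)*(-11) = -99*Y)
(2736439 - 4809954)*(U(-135, 755) - 3411549) = (2736439 - 4809954)*(-99*755 - 3411549) = -2073515*(-74745 - 3411549) = -2073515*(-3486294) = 7228882903410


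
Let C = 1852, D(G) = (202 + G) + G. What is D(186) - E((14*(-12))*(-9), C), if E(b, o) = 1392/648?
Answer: 15440/27 ≈ 571.85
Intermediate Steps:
D(G) = 202 + 2*G
E(b, o) = 58/27 (E(b, o) = 1392*(1/648) = 58/27)
D(186) - E((14*(-12))*(-9), C) = (202 + 2*186) - 1*58/27 = (202 + 372) - 58/27 = 574 - 58/27 = 15440/27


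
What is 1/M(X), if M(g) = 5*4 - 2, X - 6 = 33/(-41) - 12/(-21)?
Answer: 1/18 ≈ 0.055556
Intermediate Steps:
X = 1655/287 (X = 6 + (33/(-41) - 12/(-21)) = 6 + (33*(-1/41) - 12*(-1/21)) = 6 + (-33/41 + 4/7) = 6 - 67/287 = 1655/287 ≈ 5.7665)
M(g) = 18 (M(g) = 20 - 2 = 18)
1/M(X) = 1/18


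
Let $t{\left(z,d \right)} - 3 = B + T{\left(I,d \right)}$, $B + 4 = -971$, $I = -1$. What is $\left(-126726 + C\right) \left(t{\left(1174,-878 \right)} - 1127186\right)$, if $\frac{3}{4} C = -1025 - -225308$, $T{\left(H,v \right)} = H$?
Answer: $-194402102562$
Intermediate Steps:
$B = -975$ ($B = -4 - 971 = -975$)
$t{\left(z,d \right)} = -973$ ($t{\left(z,d \right)} = 3 - 976 = -973$)
$C = 299044$ ($C = \frac{4 \left(-1025 - -225308\right)}{3} = \frac{4 \left(-1025 + 225308\right)}{3} = \frac{4}{3} \cdot 224283 = 299044$)
$\left(-126726 + C\right) \left(t{\left(1174,-878 \right)} - 1127186\right) = \left(-126726 + 299044\right) \left(-973 - 1127186\right) = 172318 \left(-1128159\right) = -194402102562$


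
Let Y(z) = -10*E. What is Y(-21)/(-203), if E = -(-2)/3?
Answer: 20/609 ≈ 0.032841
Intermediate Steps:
E = 2/3 (E = -(-2)/3 = -1*(-2/3) = 2/3 ≈ 0.66667)
Y(z) = -20/3 (Y(z) = -10*2/3 = -20/3)
Y(-21)/(-203) = -20/3/(-203) = -20/3*(-1/203) = 20/609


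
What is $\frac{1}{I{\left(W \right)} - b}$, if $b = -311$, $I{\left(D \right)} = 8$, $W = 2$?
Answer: $\frac{1}{319} \approx 0.0031348$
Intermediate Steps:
$\frac{1}{I{\left(W \right)} - b} = \frac{1}{8 - -311} = \frac{1}{8 + 311} = \frac{1}{319}$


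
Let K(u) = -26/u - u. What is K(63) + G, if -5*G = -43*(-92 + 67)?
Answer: -17540/63 ≈ -278.41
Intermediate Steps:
K(u) = -u - 26/u
G = -215 (G = -(-43)*(-92 + 67)/5 = -(-43)*(-25)/5 = -⅕*1075 = -215)
K(63) + G = (-1*63 - 26/63) - 215 = (-63 - 26*1/63) - 215 = (-63 - 26/63) - 215 = -3995/63 - 215 = -17540/63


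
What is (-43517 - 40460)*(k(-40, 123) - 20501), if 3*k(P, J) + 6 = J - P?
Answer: 5151653042/3 ≈ 1.7172e+9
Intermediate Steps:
k(P, J) = -2 - P/3 + J/3 (k(P, J) = -2 + (J - P)/3 = -2 + (-P/3 + J/3) = -2 - P/3 + J/3)
(-43517 - 40460)*(k(-40, 123) - 20501) = (-43517 - 40460)*((-2 - ⅓*(-40) + (⅓)*123) - 20501) = -83977*((-2 + 40/3 + 41) - 20501) = -83977*(157/3 - 20501) = -83977*(-61346/3) = 5151653042/3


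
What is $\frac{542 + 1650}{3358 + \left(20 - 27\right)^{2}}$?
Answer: $\frac{2192}{3407} \approx 0.64338$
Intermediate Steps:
$\frac{542 + 1650}{3358 + \left(20 - 27\right)^{2}} = \frac{2192}{3358 + \left(-7\right)^{2}} = \frac{2192}{3358 + 49} = \frac{2192}{3407}$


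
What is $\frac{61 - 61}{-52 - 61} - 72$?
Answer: $-72$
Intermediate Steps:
$\frac{61 - 61}{-52 - 61} - 72 = \frac{61 - 61}{-113} - 72 = 0 \left(- \frac{1}{113}\right) - 72 = 0 - 72 = -72$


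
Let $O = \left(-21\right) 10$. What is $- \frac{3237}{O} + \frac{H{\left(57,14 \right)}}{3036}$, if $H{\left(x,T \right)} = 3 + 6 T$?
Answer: $\frac{546989}{35420} \approx 15.443$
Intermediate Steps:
$O = -210$
$- \frac{3237}{O} + \frac{H{\left(57,14 \right)}}{3036} = - \frac{3237}{-210} + \frac{3 + 6 \cdot 14}{3036} = \left(-3237\right) \left(- \frac{1}{210}\right) + \left(3 + 84\right) \frac{1}{3036} = \frac{1079}{70} + 87 \cdot \frac{1}{3036} = \frac{1079}{70} + \frac{29}{1012} = \frac{546989}{35420}$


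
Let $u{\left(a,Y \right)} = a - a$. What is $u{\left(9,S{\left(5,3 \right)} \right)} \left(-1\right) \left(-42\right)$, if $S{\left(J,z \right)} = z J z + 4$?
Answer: $0$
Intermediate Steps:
$S{\left(J,z \right)} = 4 + J z^{2}$ ($S{\left(J,z \right)} = J z z + 4 = J z^{2} + 4 = 4 + J z^{2}$)
$u{\left(a,Y \right)} = 0$
$u{\left(9,S{\left(5,3 \right)} \right)} \left(-1\right) \left(-42\right) = 0 \left(-1\right) \left(-42\right) = 0 \left(-42\right) = 0$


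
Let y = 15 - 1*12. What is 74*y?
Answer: 222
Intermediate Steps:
y = 3 (y = 15 - 12 = 3)
74*y = 74*3 = 222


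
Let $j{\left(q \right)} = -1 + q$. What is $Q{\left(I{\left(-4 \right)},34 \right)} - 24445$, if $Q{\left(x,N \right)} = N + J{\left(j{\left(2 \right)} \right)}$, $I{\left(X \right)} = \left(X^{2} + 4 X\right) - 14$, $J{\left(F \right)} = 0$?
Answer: $-24411$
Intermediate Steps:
$I{\left(X \right)} = -14 + X^{2} + 4 X$
$Q{\left(x,N \right)} = N$ ($Q{\left(x,N \right)} = N + 0 = N$)
$Q{\left(I{\left(-4 \right)},34 \right)} - 24445 = 34 - 24445 = -24411$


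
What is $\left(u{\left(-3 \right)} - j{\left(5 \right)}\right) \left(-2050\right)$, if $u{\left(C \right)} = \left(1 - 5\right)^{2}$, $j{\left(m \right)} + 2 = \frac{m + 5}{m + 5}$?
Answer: $-34850$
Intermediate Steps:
$j{\left(m \right)} = -1$ ($j{\left(m \right)} = -2 + \frac{m + 5}{m + 5} = -2 + \frac{5 + m}{5 + m} = -2 + 1 = -1$)
$u{\left(C \right)} = 16$ ($u{\left(C \right)} = \left(-4\right)^{2} = 16$)
$\left(u{\left(-3 \right)} - j{\left(5 \right)}\right) \left(-2050\right) = \left(16 - -1\right) \left(-2050\right) = \left(16 + 1\right) \left(-2050\right) = 17 \left(-2050\right) = -34850$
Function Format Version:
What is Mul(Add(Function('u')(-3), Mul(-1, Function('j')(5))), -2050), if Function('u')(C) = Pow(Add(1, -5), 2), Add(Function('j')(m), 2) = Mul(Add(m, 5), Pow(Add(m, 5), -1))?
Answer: -34850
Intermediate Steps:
Function('j')(m) = -1 (Function('j')(m) = Add(-2, Mul(Add(m, 5), Pow(Add(m, 5), -1))) = Add(-2, Mul(Add(5, m), Pow(Add(5, m), -1))) = Add(-2, 1) = -1)
Function('u')(C) = 16 (Function('u')(C) = Pow(-4, 2) = 16)
Mul(Add(Function('u')(-3), Mul(-1, Function('j')(5))), -2050) = Mul(Add(16, Mul(-1, -1)), -2050) = Mul(Add(16, 1), -2050) = Mul(17, -2050) = -34850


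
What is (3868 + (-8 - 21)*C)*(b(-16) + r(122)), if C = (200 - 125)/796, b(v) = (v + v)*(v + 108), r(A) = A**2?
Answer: 46151295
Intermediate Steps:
b(v) = 2*v*(108 + v) (b(v) = (2*v)*(108 + v) = 2*v*(108 + v))
C = 75/796 (C = 75*(1/796) = 75/796 ≈ 0.094221)
(3868 + (-8 - 21)*C)*(b(-16) + r(122)) = (3868 + (-8 - 21)*(75/796))*(2*(-16)*(108 - 16) + 122**2) = (3868 - 29*75/796)*(2*(-16)*92 + 14884) = (3868 - 2175/796)*(-2944 + 14884) = (3076753/796)*11940 = 46151295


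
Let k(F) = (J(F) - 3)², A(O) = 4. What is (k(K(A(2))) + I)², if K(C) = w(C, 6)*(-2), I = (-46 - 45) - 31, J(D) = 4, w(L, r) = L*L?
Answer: 14641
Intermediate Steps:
w(L, r) = L²
I = -122 (I = -91 - 31 = -122)
K(C) = -2*C² (K(C) = C²*(-2) = -2*C²)
k(F) = 1 (k(F) = (4 - 3)² = 1² = 1)
(k(K(A(2))) + I)² = (1 - 122)² = (-121)² = 14641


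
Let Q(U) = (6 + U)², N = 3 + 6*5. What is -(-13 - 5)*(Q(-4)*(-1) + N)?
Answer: 522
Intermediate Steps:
N = 33 (N = 3 + 30 = 33)
-(-13 - 5)*(Q(-4)*(-1) + N) = -(-13 - 5)*((6 - 4)²*(-1) + 33) = -(-18)*(2²*(-1) + 33) = -(-18)*(4*(-1) + 33) = -(-18)*(-4 + 33) = -(-18)*29 = -1*(-522) = 522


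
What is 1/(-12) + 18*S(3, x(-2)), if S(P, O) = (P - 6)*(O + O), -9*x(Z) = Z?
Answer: -289/12 ≈ -24.083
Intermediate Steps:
x(Z) = -Z/9
S(P, O) = 2*O*(-6 + P) (S(P, O) = (-6 + P)*(2*O) = 2*O*(-6 + P))
1/(-12) + 18*S(3, x(-2)) = 1/(-12) + 18*(2*(-⅑*(-2))*(-6 + 3)) = -1/12 + 18*(2*(2/9)*(-3)) = -1/12 + 18*(-4/3) = -1/12 - 24 = -289/12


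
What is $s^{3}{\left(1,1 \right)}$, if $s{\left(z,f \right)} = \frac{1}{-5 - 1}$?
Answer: $- \frac{1}{216} \approx -0.0046296$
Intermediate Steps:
$s{\left(z,f \right)} = - \frac{1}{6}$ ($s{\left(z,f \right)} = \frac{1}{-6} = - \frac{1}{6}$)
$s^{3}{\left(1,1 \right)} = \left(- \frac{1}{6}\right)^{3} = - \frac{1}{216}$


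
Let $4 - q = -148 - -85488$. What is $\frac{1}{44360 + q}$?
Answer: $- \frac{1}{40976} \approx -2.4405 \cdot 10^{-5}$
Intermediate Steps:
$q = -85336$ ($q = 4 - \left(-148 - -85488\right) = 4 - \left(-148 + 85488\right) = 4 - 85340 = -85336$)
$\frac{1}{44360 + q} = \frac{1}{44360 - 85336} = \frac{1}{-40976} = - \frac{1}{40976}$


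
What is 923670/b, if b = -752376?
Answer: -153945/125396 ≈ -1.2277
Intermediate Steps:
923670/b = 923670/(-752376) = 923670*(-1/752376) = -153945/125396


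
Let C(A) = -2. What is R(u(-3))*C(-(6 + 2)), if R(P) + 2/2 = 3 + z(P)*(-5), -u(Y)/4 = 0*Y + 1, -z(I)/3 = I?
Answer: 116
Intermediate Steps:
z(I) = -3*I
u(Y) = -4 (u(Y) = -4*(0*Y + 1) = -4*(0 + 1) = -4*1 = -4)
R(P) = 2 + 15*P (R(P) = -1 + (3 - 3*P*(-5)) = -1 + (3 + 15*P) = 2 + 15*P)
R(u(-3))*C(-(6 + 2)) = (2 + 15*(-4))*(-2) = (2 - 60)*(-2) = -58*(-2) = 116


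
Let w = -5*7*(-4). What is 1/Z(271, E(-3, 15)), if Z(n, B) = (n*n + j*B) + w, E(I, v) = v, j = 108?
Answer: 1/75201 ≈ 1.3298e-5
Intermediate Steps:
w = 140 (w = -35*(-4) = 140)
Z(n, B) = 140 + n² + 108*B (Z(n, B) = (n*n + 108*B) + 140 = (n² + 108*B) + 140 = 140 + n² + 108*B)
1/Z(271, E(-3, 15)) = 1/(140 + 271² + 108*15) = 1/(140 + 73441 + 1620) = 1/75201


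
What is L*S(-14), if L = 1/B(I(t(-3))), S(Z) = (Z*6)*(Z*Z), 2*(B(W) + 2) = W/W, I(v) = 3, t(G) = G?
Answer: 10976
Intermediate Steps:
B(W) = -3/2 (B(W) = -2 + (W/W)/2 = -2 + (1/2)*1 = -2 + 1/2 = -3/2)
S(Z) = 6*Z**3 (S(Z) = (6*Z)*Z**2 = 6*Z**3)
L = -2/3 (L = 1/(-3/2) = -2/3 ≈ -0.66667)
L*S(-14) = -4*(-14)**3 = -4*(-2744) = -2/3*(-16464) = 10976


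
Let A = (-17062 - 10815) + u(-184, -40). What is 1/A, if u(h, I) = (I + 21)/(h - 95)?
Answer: -279/7777664 ≈ -3.5872e-5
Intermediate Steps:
u(h, I) = (21 + I)/(-95 + h)
A = -7777664/279 (A = (-17062 - 10815) + (21 - 40)/(-95 - 184) = -27877 - 19/(-279) = -27877 - 1/279*(-19) = -27877 + 19/279 = -7777664/279 ≈ -27877.)
1/A = 1/(-7777664/279) = -279/7777664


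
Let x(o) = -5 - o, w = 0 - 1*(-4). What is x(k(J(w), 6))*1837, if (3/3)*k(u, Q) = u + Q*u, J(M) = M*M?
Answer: -214929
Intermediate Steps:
w = 4 (w = 0 + 4 = 4)
J(M) = M²
k(u, Q) = u + Q*u
x(k(J(w), 6))*1837 = (-5 - 4²*(1 + 6))*1837 = (-5 - 16*7)*1837 = (-5 - 1*112)*1837 = (-5 - 112)*1837 = -117*1837 = -214929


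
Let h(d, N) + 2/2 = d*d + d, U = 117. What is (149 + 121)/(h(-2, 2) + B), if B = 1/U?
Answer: 15795/59 ≈ 267.71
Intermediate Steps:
h(d, N) = -1 + d + d² (h(d, N) = -1 + (d*d + d) = -1 + (d² + d) = -1 + (d + d²) = -1 + d + d²)
B = 1/117 ≈ 0.0085470
(149 + 121)/(h(-2, 2) + B) = (149 + 121)/((-1 - 2 + (-2)²) + 1/117) = 270/((-1 - 2 + 4) + 1/117) = 270/(1 + 1/117) = 270/(118/117) = 270*(117/118) = 15795/59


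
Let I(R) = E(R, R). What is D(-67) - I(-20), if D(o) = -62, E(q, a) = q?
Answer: -42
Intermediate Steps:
I(R) = R
D(-67) - I(-20) = -62 - 1*(-20) = -62 + 20 = -42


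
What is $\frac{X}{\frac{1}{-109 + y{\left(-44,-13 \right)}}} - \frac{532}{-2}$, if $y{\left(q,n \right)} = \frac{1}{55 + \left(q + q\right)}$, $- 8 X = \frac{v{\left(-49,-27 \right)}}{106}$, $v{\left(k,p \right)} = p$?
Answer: $\frac{1224433}{4664} \approx 262.53$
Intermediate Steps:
$X = \frac{27}{848}$ ($X = - \frac{\left(-27\right) \frac{1}{106}}{8} = \left(- \frac{1}{8}\right) \left(- \frac{27}{106}\right) = \frac{27}{848} \approx 0.03184$)
$y{\left(q,n \right)} = \frac{1}{55 + 2 q}$
$\frac{X}{\frac{1}{-109 + y{\left(-44,-13 \right)}}} - \frac{532}{-2} = \frac{27}{848 \frac{1}{-109 + \frac{1}{55 + 2 \left(-44\right)}}} - \frac{532}{-2} = \frac{27}{848 \frac{1}{-109 + \frac{1}{55 - 88}}} - -266 = \frac{27}{848 \frac{1}{-109 + \frac{1}{-33}}} + 266 = \frac{27}{848 \frac{1}{-109 - \frac{1}{33}}} + 266 = \frac{27}{848 \frac{1}{- \frac{3598}{33}}} + 266 = \frac{27}{848 \left(- \frac{33}{3598}\right)} + 266 = \frac{27}{848} \left(- \frac{3598}{33}\right) + 266 = - \frac{16191}{4664} + 266 = \frac{1224433}{4664}$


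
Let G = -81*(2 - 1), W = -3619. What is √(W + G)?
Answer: 10*I*√37 ≈ 60.828*I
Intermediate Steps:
G = -81 ≈ -81.000
√(W + G) = √(-3619 - 81) = √(-3700) = 10*I*√37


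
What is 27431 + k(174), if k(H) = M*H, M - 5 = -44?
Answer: 20645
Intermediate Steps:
M = -39 (M = 5 - 44 = -39)
k(H) = -39*H
27431 + k(174) = 27431 - 39*174 = 27431 - 6786 = 20645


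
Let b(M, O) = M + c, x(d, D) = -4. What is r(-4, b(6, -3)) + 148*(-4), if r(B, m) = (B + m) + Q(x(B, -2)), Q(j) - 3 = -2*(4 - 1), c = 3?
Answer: -590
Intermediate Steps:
Q(j) = -3 (Q(j) = 3 - 2*(4 - 1) = 3 - 2*3 = 3 - 6 = -3)
b(M, O) = 3 + M (b(M, O) = M + 3 = 3 + M)
r(B, m) = -3 + B + m (r(B, m) = (B + m) - 3 = -3 + B + m)
r(-4, b(6, -3)) + 148*(-4) = (-3 - 4 + (3 + 6)) + 148*(-4) = (-3 - 4 + 9) - 592 = 2 - 592 = -590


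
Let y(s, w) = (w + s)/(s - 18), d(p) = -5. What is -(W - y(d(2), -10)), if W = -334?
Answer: 7697/23 ≈ 334.65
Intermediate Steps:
y(s, w) = (s + w)/(-18 + s)
-(W - y(d(2), -10)) = -(-334 - (-5 - 10)/(-18 - 5)) = -(-334 - (-15)/(-23)) = -(-334 - (-1)*(-15)/23) = -(-334 - 1*15/23) = -(-334 - 15/23) = -1*(-7697/23) = 7697/23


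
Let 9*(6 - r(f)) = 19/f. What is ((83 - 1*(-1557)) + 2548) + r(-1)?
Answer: 37765/9 ≈ 4196.1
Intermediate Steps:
r(f) = 6 - 19/(9*f)
((83 - 1*(-1557)) + 2548) + r(-1) = ((83 - 1*(-1557)) + 2548) + (6 - 19/9/(-1)) = ((83 + 1557) + 2548) + (6 - 19/9*(-1)) = (1640 + 2548) + (6 + 19/9) = 4188 + 73/9 = 37765/9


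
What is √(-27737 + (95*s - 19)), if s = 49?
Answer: I*√23101 ≈ 151.99*I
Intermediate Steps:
√(-27737 + (95*s - 19)) = √(-27737 + (95*49 - 19)) = √(-27737 + (4655 - 19)) = √(-27737 + 4636) = √(-23101) = I*√23101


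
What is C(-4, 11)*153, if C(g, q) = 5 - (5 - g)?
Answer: -612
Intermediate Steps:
C(g, q) = g (C(g, q) = 5 + (-5 + g) = g)
C(-4, 11)*153 = -4*153 = -612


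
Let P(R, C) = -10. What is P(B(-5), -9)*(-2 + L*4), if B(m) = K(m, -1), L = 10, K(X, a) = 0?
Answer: -380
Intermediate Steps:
B(m) = 0
P(B(-5), -9)*(-2 + L*4) = -10*(-2 + 10*4) = -10*(-2 + 40) = -10*38 = -380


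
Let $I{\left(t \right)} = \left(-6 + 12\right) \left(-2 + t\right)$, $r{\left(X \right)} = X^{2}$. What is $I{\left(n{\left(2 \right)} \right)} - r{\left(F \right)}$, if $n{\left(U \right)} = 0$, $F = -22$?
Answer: $-496$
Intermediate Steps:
$I{\left(t \right)} = -12 + 6 t$ ($I{\left(t \right)} = 6 \left(-2 + t\right) = -12 + 6 t$)
$I{\left(n{\left(2 \right)} \right)} - r{\left(F \right)} = \left(-12 + 6 \cdot 0\right) - \left(-22\right)^{2} = \left(-12 + 0\right) - 484 = -12 - 484 = -496$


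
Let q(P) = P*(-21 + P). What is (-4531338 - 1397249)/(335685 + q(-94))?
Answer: -5928587/346495 ≈ -17.110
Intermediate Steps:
(-4531338 - 1397249)/(335685 + q(-94)) = (-4531338 - 1397249)/(335685 - 94*(-21 - 94)) = -5928587/(335685 - 94*(-115)) = -5928587/(335685 + 10810) = -5928587/346495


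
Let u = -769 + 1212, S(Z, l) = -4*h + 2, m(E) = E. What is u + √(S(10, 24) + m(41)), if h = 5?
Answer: 443 + √23 ≈ 447.80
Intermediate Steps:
S(Z, l) = -18 (S(Z, l) = -4*5 + 2 = -20 + 2 = -18)
u = 443
u + √(S(10, 24) + m(41)) = 443 + √(-18 + 41) = 443 + √23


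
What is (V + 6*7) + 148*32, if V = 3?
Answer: 4781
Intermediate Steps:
(V + 6*7) + 148*32 = (3 + 6*7) + 148*32 = (3 + 42) + 4736 = 45 + 4736 = 4781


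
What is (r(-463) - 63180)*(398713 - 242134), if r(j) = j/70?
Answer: -692558781477/70 ≈ -9.8937e+9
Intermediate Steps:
r(j) = j/70 (r(j) = j*(1/70) = j/70)
(r(-463) - 63180)*(398713 - 242134) = ((1/70)*(-463) - 63180)*(398713 - 242134) = (-463/70 - 63180)*156579 = -4423063/70*156579 = -692558781477/70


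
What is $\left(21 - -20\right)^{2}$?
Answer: $1681$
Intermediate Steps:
$\left(21 - -20\right)^{2} = \left(21 + 20\right)^{2} = 41^{2} = 1681$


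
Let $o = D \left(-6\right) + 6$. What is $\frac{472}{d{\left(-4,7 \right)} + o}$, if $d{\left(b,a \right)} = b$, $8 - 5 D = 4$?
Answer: $- \frac{1180}{7} \approx -168.57$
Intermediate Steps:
$D = \frac{4}{5}$ ($D = \frac{8}{5} - \frac{4}{5} = \frac{4}{5} \approx 0.8$)
$o = \frac{6}{5}$ ($o = \frac{4}{5} \left(-6\right) + 6 = - \frac{24}{5} + 6 = \frac{6}{5} \approx 1.2$)
$\frac{472}{d{\left(-4,7 \right)} + o} = \frac{472}{-4 + \frac{6}{5}} = \frac{472}{- \frac{14}{5}} = 472 \left(- \frac{5}{14}\right) = - \frac{1180}{7}$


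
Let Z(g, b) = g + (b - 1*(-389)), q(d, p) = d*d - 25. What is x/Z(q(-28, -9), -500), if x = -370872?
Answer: -1717/3 ≈ -572.33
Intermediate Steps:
q(d, p) = -25 + d**2 (q(d, p) = d**2 - 25 = -25 + d**2)
Z(g, b) = 389 + b + g (Z(g, b) = g + (b + 389) = g + (389 + b) = 389 + b + g)
x/Z(q(-28, -9), -500) = -370872/(389 - 500 + (-25 + (-28)**2)) = -370872/(389 - 500 + (-25 + 784)) = -370872/(389 - 500 + 759) = -370872/648 = -370872*1/648 = -1717/3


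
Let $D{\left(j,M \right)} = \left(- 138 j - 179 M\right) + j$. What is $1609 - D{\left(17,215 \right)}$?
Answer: $42423$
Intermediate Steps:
$D{\left(j,M \right)} = - 179 M - 137 j$ ($D{\left(j,M \right)} = \left(- 179 M - 138 j\right) + j = - 179 M - 137 j$)
$1609 - D{\left(17,215 \right)} = 1609 - \left(\left(-179\right) 215 - 2329\right) = 1609 - \left(-38485 - 2329\right) = 1609 - -40814 = 1609 + 40814 = 42423$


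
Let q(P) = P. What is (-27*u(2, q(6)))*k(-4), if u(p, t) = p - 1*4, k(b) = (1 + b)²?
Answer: 486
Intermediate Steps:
u(p, t) = -4 + p (u(p, t) = p - 4 = -4 + p)
(-27*u(2, q(6)))*k(-4) = (-27*(-4 + 2))*(1 - 4)² = -27*(-2)*(-3)² = 54*9 = 486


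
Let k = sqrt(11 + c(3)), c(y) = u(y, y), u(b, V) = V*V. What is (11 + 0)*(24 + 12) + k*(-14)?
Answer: 396 - 28*sqrt(5) ≈ 333.39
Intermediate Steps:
u(b, V) = V**2
c(y) = y**2
k = 2*sqrt(5) (k = sqrt(11 + 3**2) = sqrt(11 + 9) = sqrt(20) = 2*sqrt(5) ≈ 4.4721)
(11 + 0)*(24 + 12) + k*(-14) = (11 + 0)*(24 + 12) + (2*sqrt(5))*(-14) = 11*36 - 28*sqrt(5) = 396 - 28*sqrt(5)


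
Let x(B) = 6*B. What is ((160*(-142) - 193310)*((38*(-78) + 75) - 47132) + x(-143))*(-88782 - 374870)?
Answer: -5010240097759344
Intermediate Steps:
((160*(-142) - 193310)*((38*(-78) + 75) - 47132) + x(-143))*(-88782 - 374870) = ((160*(-142) - 193310)*((38*(-78) + 75) - 47132) + 6*(-143))*(-88782 - 374870) = ((-22720 - 193310)*((-2964 + 75) - 47132) - 858)*(-463652) = (-216030*(-2889 - 47132) - 858)*(-463652) = (-216030*(-50021) - 858)*(-463652) = (10806036630 - 858)*(-463652) = 10806035772*(-463652) = -5010240097759344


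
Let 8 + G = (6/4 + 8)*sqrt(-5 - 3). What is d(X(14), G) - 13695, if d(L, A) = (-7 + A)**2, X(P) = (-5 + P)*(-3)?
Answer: -14192 - 570*I*sqrt(2) ≈ -14192.0 - 806.1*I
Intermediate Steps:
X(P) = 15 - 3*P
G = -8 + 19*I*sqrt(2) (G = -8 + (6/4 + 8)*sqrt(-5 - 3) = -8 + (6*(1/4) + 8)*sqrt(-8) = -8 + (3/2 + 8)*(2*I*sqrt(2)) = -8 + 19*(2*I*sqrt(2))/2 = -8 + 19*I*sqrt(2) ≈ -8.0 + 26.87*I)
d(X(14), G) - 13695 = (-7 + (-8 + 19*I*sqrt(2)))**2 - 13695 = (-15 + 19*I*sqrt(2))**2 - 13695 = -13695 + (-15 + 19*I*sqrt(2))**2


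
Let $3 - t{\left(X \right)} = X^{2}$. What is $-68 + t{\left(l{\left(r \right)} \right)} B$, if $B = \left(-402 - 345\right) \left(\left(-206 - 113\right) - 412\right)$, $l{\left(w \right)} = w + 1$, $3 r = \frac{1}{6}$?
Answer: $\frac{37068755}{36} \approx 1.0297 \cdot 10^{6}$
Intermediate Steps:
$r = \frac{1}{18}$ ($r = \frac{1}{3 \cdot 6} = \frac{1}{3} \cdot \frac{1}{6} = \frac{1}{18} \approx 0.055556$)
$l{\left(w \right)} = 1 + w$
$t{\left(X \right)} = 3 - X^{2}$
$B = 546057$ ($B = - 747 \left(-319 - 412\right) = \left(-747\right) \left(-731\right) = 546057$)
$-68 + t{\left(l{\left(r \right)} \right)} B = -68 + \left(3 - \left(1 + \frac{1}{18}\right)^{2}\right) 546057 = -68 + \left(3 - \left(\frac{19}{18}\right)^{2}\right) 546057 = -68 + \left(3 - \frac{361}{324}\right) 546057 = -68 + \frac{611}{324} \cdot 546057 = -68 + \frac{37071203}{36} = \frac{37068755}{36}$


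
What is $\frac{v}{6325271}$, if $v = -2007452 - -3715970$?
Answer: $\frac{89922}{332909} \approx 0.27011$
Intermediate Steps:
$v = 1708518$ ($v = -2007452 + 3715970 = 1708518$)
$\frac{v}{6325271} = \frac{1708518}{6325271} = 1708518 \cdot \frac{1}{6325271} = \frac{89922}{332909}$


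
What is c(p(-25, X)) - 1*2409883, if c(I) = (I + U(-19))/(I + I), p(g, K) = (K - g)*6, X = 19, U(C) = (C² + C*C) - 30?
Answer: -318104317/132 ≈ -2.4099e+6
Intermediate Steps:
U(C) = -30 + 2*C² (U(C) = (C² + C²) - 30 = 2*C² - 30 = -30 + 2*C²)
p(g, K) = -6*g + 6*K
c(I) = (692 + I)/(2*I) (c(I) = (I + (-30 + 2*(-19)²))/(I + I) = (I + (-30 + 2*361))/((2*I)) = (I + (-30 + 722))*(1/(2*I)) = (I + 692)*(1/(2*I)) = (692 + I)*(1/(2*I)) = (692 + I)/(2*I))
c(p(-25, X)) - 1*2409883 = (692 + (-6*(-25) + 6*19))/(2*(-6*(-25) + 6*19)) - 1*2409883 = (692 + (150 + 114))/(2*(150 + 114)) - 2409883 = (½)*(692 + 264)/264 - 2409883 = (½)*(1/264)*956 - 2409883 = 239/132 - 2409883 = -318104317/132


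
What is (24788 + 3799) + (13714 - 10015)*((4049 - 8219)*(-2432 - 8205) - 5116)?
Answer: 164055021213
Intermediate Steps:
(24788 + 3799) + (13714 - 10015)*((4049 - 8219)*(-2432 - 8205) - 5116) = 28587 + 3699*(-4170*(-10637) - 5116) = 28587 + 3699*(44356290 - 5116) = 28587 + 3699*44351174 = 28587 + 164054992626 = 164055021213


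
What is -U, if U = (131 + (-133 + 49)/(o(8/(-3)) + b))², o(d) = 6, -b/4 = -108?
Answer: -91183401/5329 ≈ -17111.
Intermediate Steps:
b = 432 (b = -4*(-108) = 432)
U = 91183401/5329 (U = (131 + (-133 + 49)/(6 + 432))² = (131 - 84/438)² = (131 - 84*1/438)² = (131 - 14/73)² = (9549/73)² = 91183401/5329 ≈ 17111.)
-U = -1*91183401/5329 = -91183401/5329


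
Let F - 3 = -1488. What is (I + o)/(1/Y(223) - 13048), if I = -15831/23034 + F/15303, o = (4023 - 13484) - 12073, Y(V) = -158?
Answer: 7403354402809/4485720109035 ≈ 1.6504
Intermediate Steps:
F = -1485 (F = 3 - 1488 = -1485)
o = -21534 (o = -9461 - 12073 = -21534)
I = -30718587/39165478 (I = -15831/23034 - 1485/15303 = -15831*1/23034 - 1485*1/15303 = -5277/7678 - 495/5101 = -30718587/39165478 ≈ -0.78433)
(I + o)/(1/Y(223) - 13048) = (-30718587/39165478 - 21534)/(1/(-158) - 13048) = -843420121839/(39165478*(-1/158 - 13048)) = -843420121839/(39165478*(-2061585/158)) = -843420121839/39165478*(-158/2061585) = 7403354402809/4485720109035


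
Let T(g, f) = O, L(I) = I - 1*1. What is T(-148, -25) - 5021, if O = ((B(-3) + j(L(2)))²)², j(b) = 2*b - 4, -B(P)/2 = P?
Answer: -4765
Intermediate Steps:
L(I) = -1 + I (L(I) = I - 1 = -1 + I)
B(P) = -2*P
j(b) = -4 + 2*b
O = 256 (O = ((-2*(-3) + (-4 + 2*(-1 + 2)))²)² = ((6 + (-4 + 2*1))²)² = ((6 + (-4 + 2))²)² = ((6 - 2)²)² = (4²)² = 16² = 256)
T(g, f) = 256
T(-148, -25) - 5021 = 256 - 5021 = -4765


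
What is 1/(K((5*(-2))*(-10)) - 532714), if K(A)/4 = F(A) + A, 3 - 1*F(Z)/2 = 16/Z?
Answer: -25/13307282 ≈ -1.8787e-6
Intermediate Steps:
F(Z) = 6 - 32/Z
K(A) = 24 - 128/A + 4*A (K(A) = 4*((6 - 32/A) + A) = 4*(6 + A - 32/A) = 24 - 128/A + 4*A)
1/(K((5*(-2))*(-10)) - 532714) = 1/((24 - 128/((5*(-2))*(-10)) + 4*((5*(-2))*(-10))) - 532714) = 1/((24 - 128/((-10*(-10))) + 4*(-10*(-10))) - 532714) = 1/((24 - 128/100 + 4*100) - 532714) = 1/((24 - 128*1/100 + 400) - 532714) = 1/((24 - 32/25 + 400) - 532714) = 1/(10568/25 - 532714) = 1/(-13307282/25) = -25/13307282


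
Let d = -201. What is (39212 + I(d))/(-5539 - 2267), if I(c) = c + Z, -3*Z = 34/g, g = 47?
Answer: -5500517/1100646 ≈ -4.9975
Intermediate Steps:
Z = -34/141 (Z = -34/(3*47) = -⅓*34/47 = -34/141 ≈ -0.24113)
I(c) = -34/141 + c (I(c) = c - 34/141 = -34/141 + c)
(39212 + I(d))/(-5539 - 2267) = (39212 + (-34/141 - 201))/(-5539 - 2267) = (39212 - 28375/141)/(-7806) = (5500517/141)*(-1/7806) = -5500517/1100646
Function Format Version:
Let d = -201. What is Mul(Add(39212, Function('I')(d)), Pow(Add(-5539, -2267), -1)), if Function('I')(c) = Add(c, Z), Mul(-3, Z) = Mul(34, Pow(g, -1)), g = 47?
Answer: Rational(-5500517, 1100646) ≈ -4.9975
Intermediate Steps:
Z = Rational(-34, 141) (Z = Mul(Rational(-1, 3), Mul(34, Pow(47, -1))) = Mul(Rational(-1, 3), Mul(34, Rational(1, 47))) = Mul(Rational(-1, 3), Rational(34, 47)) = Rational(-34, 141) ≈ -0.24113)
Function('I')(c) = Add(Rational(-34, 141), c) (Function('I')(c) = Add(c, Rational(-34, 141)) = Add(Rational(-34, 141), c))
Mul(Add(39212, Function('I')(d)), Pow(Add(-5539, -2267), -1)) = Mul(Add(39212, Add(Rational(-34, 141), -201)), Pow(Add(-5539, -2267), -1)) = Mul(Add(39212, Rational(-28375, 141)), Pow(-7806, -1)) = Mul(Rational(5500517, 141), Rational(-1, 7806)) = Rational(-5500517, 1100646)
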